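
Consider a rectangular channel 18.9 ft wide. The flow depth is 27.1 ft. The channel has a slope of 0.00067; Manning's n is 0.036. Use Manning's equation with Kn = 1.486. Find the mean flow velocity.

V = 3.91 ft/s

Flow area A = b·y = 18.9 × 27.1 = 512.2 ft². Wetted perimeter P = b + 2y = 18.9 + 2×27.1 = 73.1 ft.
Hydraulic radius R = A/P = 512.2/73.1 = 7.007 ft.
From Manning's equation, V = (1.486/n) R^(2/3) S^(1/2) = (1.486/0.036) × 7.007^(2/3) × 0.00067^(1/2) = 3.91 ft/s.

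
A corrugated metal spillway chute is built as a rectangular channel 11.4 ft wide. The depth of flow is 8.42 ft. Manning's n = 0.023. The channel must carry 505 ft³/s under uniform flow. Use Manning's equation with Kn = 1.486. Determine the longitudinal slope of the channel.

S = 0.0013

Flow area A = b·y = 11.4 × 8.42 = 95.99 ft². Wetted perimeter P = b + 2y = 11.4 + 2×8.42 = 28.24 ft.
Hydraulic radius R = A/P = 95.99/28.24 = 3.399 ft.
From Manning's equation, S = [nQ / (1.486 A R^(2/3))]² = [0.023 × 505 / (1.486 × 95.99 × 3.399^(2/3))]² = 0.0013.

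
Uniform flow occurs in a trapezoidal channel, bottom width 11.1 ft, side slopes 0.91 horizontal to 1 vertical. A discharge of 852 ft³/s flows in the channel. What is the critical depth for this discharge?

At critical depth, Q² T / (g A³) = 1, i.e. A³/T = Q²/g = 852²/32.2 = 22540.
Try y = 5.77 ft: A³/T = 38870 — high.
Try y = 3.73 ft: A³/T = 8834 — low.
Try y = 4.93 ft: A³/T = 22600 — matches.

y_c = 4.93 ft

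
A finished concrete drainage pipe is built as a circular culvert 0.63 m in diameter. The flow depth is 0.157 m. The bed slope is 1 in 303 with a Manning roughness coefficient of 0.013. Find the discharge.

Q = 0.0547 m³/s

For a circular section of diameter D = 0.63 m at depth y = 0.157 m, the central angle is θ = 2 arccos(1 − 2y/D) = 2.091 rad. Then A = (D²/8)(θ − sin θ) = 0.06067 m² and P = Dθ/2 = 0.6586 m.
Hydraulic radius R = A/P = 0.06067/0.6586 = 0.09212 m.
Manning's equation: Q = (1/n) A R^(2/3) S^(1/2) = (1/0.013) × 0.06067 × 0.09212^(2/3) × 0.0033^(1/2) = 0.0547 m³/s.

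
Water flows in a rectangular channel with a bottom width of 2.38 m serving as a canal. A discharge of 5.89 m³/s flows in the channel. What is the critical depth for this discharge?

y_c = 0.855 m

For a rectangular channel, critical depth y_c = (q²/g)^(1/3) where q = Q/b = 5.89/2.38 = 2.475 m²/s.
So y_c = (2.475²/9.81)^(1/3) = 0.855 m.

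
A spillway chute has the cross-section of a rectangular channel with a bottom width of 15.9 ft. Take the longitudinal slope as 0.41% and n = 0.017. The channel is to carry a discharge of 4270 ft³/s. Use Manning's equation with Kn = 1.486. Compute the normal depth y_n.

Manning's equation rearranged: A R^(2/3) = nQ / (1.486·√S) = 0.017 × 4270 / (1.486 × √0.0041) = 762.9.
At y = 13.2 ft: A R^(2/3) = 610.6 — too small.
At y = 18.8 ft: A R^(2/3) = 941.2 — too large.
At y = 15.8 ft: A R^(2/3) = 762.6 — ≈ 762.9.

y_n = 15.8 ft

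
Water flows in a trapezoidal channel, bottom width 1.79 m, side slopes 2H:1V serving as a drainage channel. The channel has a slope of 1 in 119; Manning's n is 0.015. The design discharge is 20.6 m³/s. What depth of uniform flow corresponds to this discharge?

Manning's equation rearranged: A R^(2/3) = nQ / (1·√S) = 0.015 × 20.6 / (√0.008403) = 3.371.
Trying y = 0.891 m: A R^(2/3) = 2.139 — too small.
Trying y = 1.11 m: A R^(2/3) = 3.371 — matches.

y_n = 1.11 m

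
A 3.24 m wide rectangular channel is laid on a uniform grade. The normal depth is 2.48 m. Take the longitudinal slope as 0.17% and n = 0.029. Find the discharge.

Q = 11.3 m³/s

Flow area A = b·y = 3.24 × 2.48 = 8.035 m². Wetted perimeter P = b + 2y = 3.24 + 2×2.48 = 8.2 m.
Hydraulic radius R = A/P = 8.035/8.2 = 0.9799 m.
Manning's equation: Q = (1/n) A R^(2/3) S^(1/2) = (1/0.029) × 8.035 × 0.9799^(2/3) × 0.0017^(1/2) = 11.3 m³/s.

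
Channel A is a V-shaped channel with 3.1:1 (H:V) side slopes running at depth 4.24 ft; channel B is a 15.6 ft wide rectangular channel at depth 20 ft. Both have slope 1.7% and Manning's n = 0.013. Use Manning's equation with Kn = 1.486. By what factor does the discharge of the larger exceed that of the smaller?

11.1

Channel A: For a triangular section with side slope z = 3.1: A = zy² = 3.1×4.24² = 55.73 ft²; P = 2y√(1+z²) = 2×4.24×3.257 = 27.62 ft. Hydraulic radius R = A/P = 55.73/27.62 = 2.018 ft. Q_A = (1.486/0.013)·55.73·2.018^(2/3)·√0.017 = 1326 ft³/s.
Channel B: Flow area A = b·y = 15.6 × 20 = 312 ft². Wetted perimeter P = b + 2y = 15.6 + 2×20 = 55.6 ft. Hydraulic radius R = A/P = 312/55.6 = 5.612 ft. Q_B = (1.486/0.013)·312·5.612^(2/3)·√0.017 = 14680 ft³/s.
The larger discharge is 14680 ft³/s and the smaller is 1326 ft³/s; the ratio is 11.1.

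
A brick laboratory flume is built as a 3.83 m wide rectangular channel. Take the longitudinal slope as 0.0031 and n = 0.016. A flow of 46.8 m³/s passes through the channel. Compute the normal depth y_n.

Manning's equation rearranged: A R^(2/3) = nQ / (1·√S) = 0.016 × 46.8 / (√0.0031) = 13.45.
Try y = 3.98 m: A R^(2/3) = 18.09 — over.
Try y = 3.13 m: A R^(2/3) = 13.45 — close enough.

y_n = 3.13 m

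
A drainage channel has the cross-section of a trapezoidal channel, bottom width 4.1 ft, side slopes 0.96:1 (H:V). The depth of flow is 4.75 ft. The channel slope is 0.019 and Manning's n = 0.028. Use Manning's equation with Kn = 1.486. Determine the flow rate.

Q = 537 ft³/s

With bottom width b = 4.1 ft and side slope z = 0.96: A = (b + zy)y = (4.1 + 0.96×4.75)×4.75 = 41.13 ft²; P = b + 2y√(1+z²) = 4.1 + 2×4.75×1.386 = 17.27 ft.
Hydraulic radius R = A/P = 41.13/17.27 = 2.382 ft.
Manning's equation: Q = (1.486/n) A R^(2/3) S^(1/2) = (1.486/0.028) × 41.13 × 2.382^(2/3) × 0.019^(1/2) = 537 ft³/s.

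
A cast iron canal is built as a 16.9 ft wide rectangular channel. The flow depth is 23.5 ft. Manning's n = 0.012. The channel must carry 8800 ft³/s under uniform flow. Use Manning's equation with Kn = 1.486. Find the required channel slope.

S = 0.0028

Flow area A = b·y = 16.9 × 23.5 = 397.1 ft². Wetted perimeter P = b + 2y = 16.9 + 2×23.5 = 63.9 ft.
Hydraulic radius R = A/P = 397.1/63.9 = 6.215 ft.
From Manning's equation, S = [nQ / (1.486 A R^(2/3))]² = [0.012 × 8800 / (1.486 × 397.1 × 6.215^(2/3))]² = 0.0028.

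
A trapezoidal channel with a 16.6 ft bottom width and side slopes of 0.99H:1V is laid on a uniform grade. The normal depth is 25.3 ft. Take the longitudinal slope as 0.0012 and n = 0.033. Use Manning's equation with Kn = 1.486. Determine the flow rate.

Q = 8620 ft³/s

With bottom width b = 16.6 ft and side slope z = 0.99: A = (b + zy)y = (16.6 + 0.99×25.3)×25.3 = 1054 ft²; P = b + 2y√(1+z²) = 16.6 + 2×25.3×1.407 = 87.8 ft.
Hydraulic radius R = A/P = 1054/87.8 = 12 ft.
Manning's equation: Q = (1.486/n) A R^(2/3) S^(1/2) = (1.486/0.033) × 1054 × 12^(2/3) × 0.0012^(1/2) = 8620 ft³/s.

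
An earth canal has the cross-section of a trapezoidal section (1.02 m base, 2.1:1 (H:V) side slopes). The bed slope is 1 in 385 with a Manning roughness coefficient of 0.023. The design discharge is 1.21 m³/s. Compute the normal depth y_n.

Manning's equation rearranged: A R^(2/3) = nQ / (1·√S) = 0.023 × 1.21 / (√0.002597) = 0.5461.
At y = 0.612 m: A R^(2/3) = 0.7203 — high.
At y = 0.397 m: A R^(2/3) = 0.2972 — low.
At y = 0.536 m: A R^(2/3) = 0.5462 — ≈ 0.5461.

y_n = 0.536 m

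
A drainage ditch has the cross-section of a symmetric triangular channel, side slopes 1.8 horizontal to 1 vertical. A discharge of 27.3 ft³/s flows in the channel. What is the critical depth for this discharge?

y_c = 1.7 ft

At critical depth, Q² T / (g A³) = 1, i.e. A³/T = Q²/g = 27.3²/32.2 = 23.15.
Try y = 1.19 ft: A³/T = 3.866 — too small.
Try y = 1.7 ft: A³/T = 23 — ≈ 23.15.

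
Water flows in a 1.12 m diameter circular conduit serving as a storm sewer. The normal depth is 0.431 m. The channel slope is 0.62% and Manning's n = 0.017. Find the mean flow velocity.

V = 1.75 m/s

For a circular section of diameter D = 1.12 m at depth y = 0.431 m, the central angle is θ = 2 arccos(1 − 2y/D) = 2.677 rad. Then A = (D²/8)(θ − sin θ) = 0.3494 m² and P = Dθ/2 = 1.499 m.
Hydraulic radius R = A/P = 0.3494/1.499 = 0.2331 m.
From Manning's equation, V = (1/n) R^(2/3) S^(1/2) = (1/0.017) × 0.2331^(2/3) × 0.0062^(1/2) = 1.75 m/s.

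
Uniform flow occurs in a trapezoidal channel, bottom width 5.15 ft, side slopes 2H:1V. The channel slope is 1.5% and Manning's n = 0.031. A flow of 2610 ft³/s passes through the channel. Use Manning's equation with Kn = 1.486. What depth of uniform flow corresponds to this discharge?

Manning's equation rearranged: A R^(2/3) = nQ / (1.486·√S) = 0.031 × 2610 / (1.486 × √0.015) = 444.6.
Try y = 9.78 ft: A R^(2/3) = 701.3 — high.
Try y = 6.45 ft: A R^(2/3) = 264.5 — low.
Try y = 8.07 ft: A R^(2/3) = 444.8 — matches.

y_n = 8.07 ft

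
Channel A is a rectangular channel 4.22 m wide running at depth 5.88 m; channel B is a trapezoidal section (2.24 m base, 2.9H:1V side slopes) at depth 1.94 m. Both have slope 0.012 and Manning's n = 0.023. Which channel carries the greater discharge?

Channel A: Flow area A = b·y = 4.22 × 5.88 = 24.81 m². Wetted perimeter P = b + 2y = 4.22 + 2×5.88 = 15.98 m. Hydraulic radius R = A/P = 24.81/15.98 = 1.553 m. Q_A = (1/0.023)·24.81·1.553^(2/3)·√0.012 = 158.5 m³/s.
Channel B: With bottom width b = 2.24 m and side slope z = 2.9: A = (b + zy)y = (2.24 + 2.9×1.94)×1.94 = 15.26 m²; P = b + 2y√(1+z²) = 2.24 + 2×1.94×3.068 = 14.14 m. Hydraulic radius R = A/P = 15.26/14.14 = 1.079 m. Q_B = (1/0.023)·15.26·1.079^(2/3)·√0.012 = 76.46 m³/s.
Q_A = 158.5 m³/s vs Q_B = 76.46 m³/s, so channel A carries more.

channel A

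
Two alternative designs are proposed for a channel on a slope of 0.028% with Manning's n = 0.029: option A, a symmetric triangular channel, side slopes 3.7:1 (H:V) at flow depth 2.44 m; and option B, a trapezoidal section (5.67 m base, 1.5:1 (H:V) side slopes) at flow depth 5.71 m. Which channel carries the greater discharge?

Channel A: For a triangular section with side slope z = 3.7: A = zy² = 3.7×2.44² = 22.03 m²; P = 2y√(1+z²) = 2×2.44×3.833 = 18.7 m. Hydraulic radius R = A/P = 22.03/18.7 = 1.178 m. Q_A = (1/0.029)·22.03·1.178^(2/3)·√0.00028 = 14.18 m³/s.
Channel B: With bottom width b = 5.67 m and side slope z = 1.5: A = (b + zy)y = (5.67 + 1.5×5.71)×5.71 = 81.28 m²; P = b + 2y√(1+z²) = 5.67 + 2×5.71×1.803 = 26.26 m. Hydraulic radius R = A/P = 81.28/26.26 = 3.096 m. Q_B = (1/0.029)·81.28·3.096^(2/3)·√0.00028 = 99.62 m³/s.
Q_A = 14.18 m³/s vs Q_B = 99.62 m³/s, so channel B carries more.

channel B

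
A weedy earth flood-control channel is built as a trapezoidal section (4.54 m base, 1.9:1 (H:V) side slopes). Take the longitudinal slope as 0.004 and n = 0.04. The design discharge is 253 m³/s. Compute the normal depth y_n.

y_n = 5.37 m

Manning's equation rearranged: A R^(2/3) = nQ / (1·√S) = 0.04 × 253 / (√0.004) = 160.
Try y = 3.78 m: A R^(2/3) = 73.42 — low.
Try y = 6.65 m: A R^(2/3) = 260.8 — high.
Try y = 5.37 m: A R^(2/3) = 159.8 — ≈ 160.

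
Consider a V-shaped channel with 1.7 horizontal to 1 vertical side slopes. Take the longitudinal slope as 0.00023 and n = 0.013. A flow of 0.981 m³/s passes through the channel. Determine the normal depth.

Manning's equation rearranged: A R^(2/3) = nQ / (1·√S) = 0.013 × 0.981 / (√0.00023) = 0.8409.
At y = 1.07 m: A R^(2/3) = 1.162 — high.
At y = 0.948 m: A R^(2/3) = 0.8412 — matches.

y_n = 0.948 m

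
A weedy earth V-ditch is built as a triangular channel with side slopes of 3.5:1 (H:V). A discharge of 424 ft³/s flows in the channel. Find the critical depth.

y_c = 3.91 ft

At critical depth, Q² T / (g A³) = 1, i.e. A³/T = Q²/g = 424²/32.2 = 5583.
Try y = 4.44 ft: A³/T = 10570 — over.
Try y = 3.48 ft: A³/T = 3126 — short.
Try y = 3.91 ft: A³/T = 5597 — close enough.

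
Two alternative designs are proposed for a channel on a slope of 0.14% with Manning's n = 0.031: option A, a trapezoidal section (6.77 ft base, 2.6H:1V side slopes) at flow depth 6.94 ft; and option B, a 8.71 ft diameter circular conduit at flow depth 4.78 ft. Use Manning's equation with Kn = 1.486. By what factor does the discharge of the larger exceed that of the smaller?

7.17

Channel A: With bottom width b = 6.77 ft and side slope z = 2.6: A = (b + zy)y = (6.77 + 2.6×6.94)×6.94 = 172.2 ft²; P = b + 2y√(1+z²) = 6.77 + 2×6.94×2.786 = 45.44 ft. Hydraulic radius R = A/P = 172.2/45.44 = 3.79 ft. Q_A = (1.486/0.031)·172.2·3.79^(2/3)·√0.0014 = 750.9 ft³/s.
Channel B: For a circular section of diameter D = 8.71 ft at depth y = 4.78 ft, the central angle is θ = 2 arccos(1 − 2y/D) = 3.337 rad. Then A = (D²/8)(θ − sin θ) = 33.49 ft² and P = Dθ/2 = 14.53 ft. Hydraulic radius R = A/P = 33.49/14.53 = 2.304 ft. Q_B = (1.486/0.031)·33.49·2.304^(2/3)·√0.0014 = 104.8 ft³/s.
The larger discharge is 750.9 ft³/s and the smaller is 104.8 ft³/s; the ratio is 7.17.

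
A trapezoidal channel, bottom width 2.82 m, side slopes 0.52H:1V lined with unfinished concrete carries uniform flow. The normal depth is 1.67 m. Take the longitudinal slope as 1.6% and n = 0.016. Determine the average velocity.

With bottom width b = 2.82 m and side slope z = 0.52: A = (b + zy)y = (2.82 + 0.52×1.67)×1.67 = 6.16 m²; P = b + 2y√(1+z²) = 2.82 + 2×1.67×1.127 = 6.585 m.
Hydraulic radius R = A/P = 6.16/6.585 = 0.9355 m.
From Manning's equation, V = (1/n) R^(2/3) S^(1/2) = (1/0.016) × 0.9355^(2/3) × 0.016^(1/2) = 7.56 m/s.

V = 7.56 m/s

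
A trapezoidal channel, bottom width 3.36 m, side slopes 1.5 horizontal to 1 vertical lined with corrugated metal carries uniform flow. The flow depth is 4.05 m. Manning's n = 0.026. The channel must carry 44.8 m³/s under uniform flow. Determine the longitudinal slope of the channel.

S = 0.00034

With bottom width b = 3.36 m and side slope z = 1.5: A = (b + zy)y = (3.36 + 1.5×4.05)×4.05 = 38.21 m²; P = b + 2y√(1+z²) = 3.36 + 2×4.05×1.803 = 17.96 m.
Hydraulic radius R = A/P = 38.21/17.96 = 2.127 m.
From Manning's equation, S = [nQ / (1 A R^(2/3))]² = [0.026 × 44.8 / (1 × 38.21 × 2.127^(2/3))]² = 0.00034.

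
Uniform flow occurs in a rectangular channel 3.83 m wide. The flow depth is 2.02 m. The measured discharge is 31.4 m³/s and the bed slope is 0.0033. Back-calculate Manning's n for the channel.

n = 0.014

Flow area A = b·y = 3.83 × 2.02 = 7.737 m². Wetted perimeter P = b + 2y = 3.83 + 2×2.02 = 7.87 m.
Hydraulic radius R = A/P = 7.737/7.87 = 0.983 m.
Rearranging Manning's equation: n = (1/Q) A R^(2/3) S^(1/2) = (1/31.4) × 7.737 × 0.983^(2/3) × √0.0033 = 0.014.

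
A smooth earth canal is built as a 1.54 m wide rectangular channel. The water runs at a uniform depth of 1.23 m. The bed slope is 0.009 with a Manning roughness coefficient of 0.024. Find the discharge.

Q = 4.55 m³/s

Flow area A = b·y = 1.54 × 1.23 = 1.894 m². Wetted perimeter P = b + 2y = 1.54 + 2×1.23 = 4 m.
Hydraulic radius R = A/P = 1.894/4 = 0.4736 m.
Manning's equation: Q = (1/n) A R^(2/3) S^(1/2) = (1/0.024) × 1.894 × 0.4736^(2/3) × 0.009^(1/2) = 4.55 m³/s.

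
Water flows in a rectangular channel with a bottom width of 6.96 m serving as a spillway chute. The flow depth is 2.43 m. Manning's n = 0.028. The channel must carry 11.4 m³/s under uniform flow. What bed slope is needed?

S = 0.000221

Flow area A = b·y = 6.96 × 2.43 = 16.91 m². Wetted perimeter P = b + 2y = 6.96 + 2×2.43 = 11.82 m.
Hydraulic radius R = A/P = 16.91/11.82 = 1.431 m.
From Manning's equation, S = [nQ / (1 A R^(2/3))]² = [0.028 × 11.4 / (1 × 16.91 × 1.431^(2/3))]² = 0.000221.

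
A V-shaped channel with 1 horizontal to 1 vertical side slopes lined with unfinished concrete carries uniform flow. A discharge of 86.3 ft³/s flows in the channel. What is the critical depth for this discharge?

y_c = 3.41 ft

At critical depth, Q² T / (g A³) = 1, i.e. A³/T = Q²/g = 86.3²/32.2 = 231.3.
Try y = 4.14 ft: A³/T = 608.1 — high.
Try y = 2.76 ft: A³/T = 80.08 — low.
Try y = 3.41 ft: A³/T = 230.5 — ≈ 231.3.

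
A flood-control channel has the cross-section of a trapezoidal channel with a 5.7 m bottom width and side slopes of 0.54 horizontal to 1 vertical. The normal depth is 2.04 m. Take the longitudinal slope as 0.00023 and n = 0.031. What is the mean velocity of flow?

With bottom width b = 5.7 m and side slope z = 0.54: A = (b + zy)y = (5.7 + 0.54×2.04)×2.04 = 13.88 m²; P = b + 2y√(1+z²) = 5.7 + 2×2.04×1.136 = 10.34 m.
Hydraulic radius R = A/P = 13.88/10.34 = 1.342 m.
From Manning's equation, V = (1/n) R^(2/3) S^(1/2) = (1/0.031) × 1.342^(2/3) × 0.00023^(1/2) = 0.595 m/s.

V = 0.595 m/s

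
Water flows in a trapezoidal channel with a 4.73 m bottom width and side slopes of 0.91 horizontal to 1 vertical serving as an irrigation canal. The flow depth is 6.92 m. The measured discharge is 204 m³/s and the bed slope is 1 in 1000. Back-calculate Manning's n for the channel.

With bottom width b = 4.73 m and side slope z = 0.91: A = (b + zy)y = (4.73 + 0.91×6.92)×6.92 = 76.31 m²; P = b + 2y√(1+z²) = 4.73 + 2×6.92×1.352 = 23.44 m.
Hydraulic radius R = A/P = 76.31/23.44 = 3.255 m.
Rearranging Manning's equation: n = (1/Q) A R^(2/3) S^(1/2) = (1/204) × 76.31 × 3.255^(2/3) × √0.001 = 0.026.

n = 0.026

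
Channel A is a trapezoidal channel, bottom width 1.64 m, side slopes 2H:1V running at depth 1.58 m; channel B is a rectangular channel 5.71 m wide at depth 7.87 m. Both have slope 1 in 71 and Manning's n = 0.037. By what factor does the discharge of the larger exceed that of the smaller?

10.6

Channel A: With bottom width b = 1.64 m and side slope z = 2: A = (b + zy)y = (1.64 + 2×1.58)×1.58 = 7.584 m²; P = b + 2y√(1+z²) = 1.64 + 2×1.58×2.236 = 8.706 m. Hydraulic radius R = A/P = 7.584/8.706 = 0.8711 m. Q_A = (1/0.037)·7.584·0.8711^(2/3)·√0.01408 = 22.19 m³/s.
Channel B: Flow area A = b·y = 5.71 × 7.87 = 44.94 m². Wetted perimeter P = b + 2y = 5.71 + 2×7.87 = 21.45 m. Hydraulic radius R = A/P = 44.94/21.45 = 2.095 m. Q_B = (1/0.037)·44.94·2.095^(2/3)·√0.01408 = 236 m³/s.
The larger discharge is 236 m³/s and the smaller is 22.19 m³/s; the ratio is 10.6.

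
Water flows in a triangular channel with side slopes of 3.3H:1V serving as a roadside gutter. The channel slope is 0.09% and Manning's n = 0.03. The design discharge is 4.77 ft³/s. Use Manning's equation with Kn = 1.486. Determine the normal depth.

y_n = 1.19 ft

Manning's equation rearranged: A R^(2/3) = nQ / (1.486·√S) = 0.03 × 4.77 / (1.486 × √0.0009) = 3.21.
At y = 1.34 ft: A R^(2/3) = 4.406 — too large.
At y = 0.888 ft: A R^(2/3) = 1.471 — too small.
At y = 1.19 ft: A R^(2/3) = 3.21 — matches.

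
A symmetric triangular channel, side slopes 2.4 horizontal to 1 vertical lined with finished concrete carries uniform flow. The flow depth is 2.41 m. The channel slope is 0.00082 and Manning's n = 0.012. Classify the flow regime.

For a triangular section with side slope z = 2.4: A = zy² = 2.4×2.41² = 13.94 m²; P = 2y√(1+z²) = 2×2.41×2.6 = 12.53 m.
Hydraulic radius R = A/P = 13.94/12.53 = 1.112 m.
V = (1/n) R^(2/3) √S = (1/0.012) × 1.112^(2/3) × √0.00082 = 2.562 m/s. Hydraulic depth D_h = A/T = 13.94/11.57 = 1.205 m.
Froude number Fr = V/√(g·D_h) = 2.562/√(9.81×1.205) = 0.745, which is less than 1, so the flow is subcritical.

subcritical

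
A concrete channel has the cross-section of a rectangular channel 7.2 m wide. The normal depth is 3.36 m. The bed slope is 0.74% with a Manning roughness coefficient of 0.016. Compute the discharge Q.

Flow area A = b·y = 7.2 × 3.36 = 24.19 m². Wetted perimeter P = b + 2y = 7.2 + 2×3.36 = 13.92 m.
Hydraulic radius R = A/P = 24.19/13.92 = 1.738 m.
Manning's equation: Q = (1/n) A R^(2/3) S^(1/2) = (1/0.016) × 24.19 × 1.738^(2/3) × 0.0074^(1/2) = 188 m³/s.

Q = 188 m³/s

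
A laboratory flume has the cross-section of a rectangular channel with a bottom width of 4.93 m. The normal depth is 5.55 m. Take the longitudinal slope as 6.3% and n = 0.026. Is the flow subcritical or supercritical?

Flow area A = b·y = 4.93 × 5.55 = 27.36 m². Wetted perimeter P = b + 2y = 4.93 + 2×5.55 = 16.03 m.
Hydraulic radius R = A/P = 27.36/16.03 = 1.707 m.
V = (1/n) R^(2/3) √S = (1/0.026) × 1.707^(2/3) × √0.063 = 13.79 m/s. Hydraulic depth D_h = A/T = 27.36/4.93 = 5.55 m.
Froude number Fr = V/√(g·D_h) = 13.79/√(9.81×5.55) = 1.87, which is greater than 1, so the flow is supercritical.

supercritical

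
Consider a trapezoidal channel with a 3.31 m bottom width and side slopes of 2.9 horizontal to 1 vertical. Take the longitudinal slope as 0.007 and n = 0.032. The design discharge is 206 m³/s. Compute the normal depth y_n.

Manning's equation rearranged: A R^(2/3) = nQ / (1·√S) = 0.032 × 206 / (√0.007) = 78.79.
Try y = 2.64 m: A R^(2/3) = 37.67 — too small.
Try y = 4.21 m: A R^(2/3) = 111.9 — too large.
Try y = 3.63 m: A R^(2/3) = 78.76 — close enough.

y_n = 3.63 m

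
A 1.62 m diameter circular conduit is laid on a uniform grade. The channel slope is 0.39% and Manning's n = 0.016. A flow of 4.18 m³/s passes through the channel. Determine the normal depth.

Manning's equation rearranged: A R^(2/3) = nQ / (1·√S) = 0.016 × 4.18 / (√0.0039) = 1.071.
Try y = 1.51 m: A R^(2/3) = 1.213 — high.
Try y = 0.873 m: A R^(2/3) = 0.6392 — low.
Try y = 1.26 m: A R^(2/3) = 1.071 — ≈ 1.071.

y_n = 1.26 m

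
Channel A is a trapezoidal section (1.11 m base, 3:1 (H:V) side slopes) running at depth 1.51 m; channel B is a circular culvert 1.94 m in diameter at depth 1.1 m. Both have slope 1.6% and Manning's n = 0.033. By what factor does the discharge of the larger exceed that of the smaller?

6.53

Channel A: With bottom width b = 1.11 m and side slope z = 3: A = (b + zy)y = (1.11 + 3×1.51)×1.51 = 8.516 m²; P = b + 2y√(1+z²) = 1.11 + 2×1.51×3.162 = 10.66 m. Hydraulic radius R = A/P = 8.516/10.66 = 0.7989 m. Q_A = (1/0.033)·8.516·0.7989^(2/3)·√0.016 = 28.11 m³/s.
Channel B: For a circular section of diameter D = 1.94 m at depth y = 1.1 m, the central angle is θ = 2 arccos(1 − 2y/D) = 3.41 rad. Then A = (D²/8)(θ − sin θ) = 1.729 m² and P = Dθ/2 = 3.308 m. Hydraulic radius R = A/P = 1.729/3.308 = 0.5228 m. Q_B = (1/0.033)·1.729·0.5228^(2/3)·√0.016 = 4.302 m³/s.
The larger discharge is 28.11 m³/s and the smaller is 4.302 m³/s; the ratio is 6.53.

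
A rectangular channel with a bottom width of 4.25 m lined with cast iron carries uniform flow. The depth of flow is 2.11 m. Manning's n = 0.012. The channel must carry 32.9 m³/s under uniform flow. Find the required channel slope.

S = 0.0018

Flow area A = b·y = 4.25 × 2.11 = 8.967 m². Wetted perimeter P = b + 2y = 4.25 + 2×2.11 = 8.47 m.
Hydraulic radius R = A/P = 8.967/8.47 = 1.059 m.
From Manning's equation, S = [nQ / (1 A R^(2/3))]² = [0.012 × 32.9 / (1 × 8.967 × 1.059^(2/3))]² = 0.0018.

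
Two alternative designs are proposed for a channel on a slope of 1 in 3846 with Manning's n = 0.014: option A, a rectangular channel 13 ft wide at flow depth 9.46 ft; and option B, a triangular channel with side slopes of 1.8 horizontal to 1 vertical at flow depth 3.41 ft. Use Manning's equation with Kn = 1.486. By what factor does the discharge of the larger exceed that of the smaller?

Channel A: Flow area A = b·y = 13 × 9.46 = 123 ft². Wetted perimeter P = b + 2y = 13 + 2×9.46 = 31.92 ft. Hydraulic radius R = A/P = 123/31.92 = 3.853 ft. Q_A = (1.486/0.014)·123·3.853^(2/3)·√0.00026 = 517.3 ft³/s.
Channel B: For a triangular section with side slope z = 1.8: A = zy² = 1.8×3.41² = 20.93 ft²; P = 2y√(1+z²) = 2×3.41×2.059 = 14.04 ft. Hydraulic radius R = A/P = 20.93/14.04 = 1.49 ft. Q_B = (1.486/0.014)·20.93·1.49^(2/3)·√0.00026 = 46.74 ft³/s.
The larger discharge is 517.3 ft³/s and the smaller is 46.74 ft³/s; the ratio is 11.1.

11.1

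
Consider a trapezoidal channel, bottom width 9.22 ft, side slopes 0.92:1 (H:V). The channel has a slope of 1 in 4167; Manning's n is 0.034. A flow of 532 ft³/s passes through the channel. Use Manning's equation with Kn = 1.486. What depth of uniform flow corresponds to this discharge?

Manning's equation rearranged: A R^(2/3) = nQ / (1.486·√S) = 0.034 × 532 / (1.486 × √0.00024) = 785.7.
Try y = 8.53 ft: A R^(2/3) = 396.4 — low.
Try y = 14.1 ft: A R^(2/3) = 1099 — high.
Try y = 12 ft: A R^(2/3) = 785.9 — ≈ 785.7.

y_n = 12 ft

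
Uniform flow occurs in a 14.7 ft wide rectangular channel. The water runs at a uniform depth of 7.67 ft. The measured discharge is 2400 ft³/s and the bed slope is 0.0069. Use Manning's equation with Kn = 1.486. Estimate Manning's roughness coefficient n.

Flow area A = b·y = 14.7 × 7.67 = 112.7 ft². Wetted perimeter P = b + 2y = 14.7 + 2×7.67 = 30.04 ft.
Hydraulic radius R = A/P = 112.7/30.04 = 3.753 ft.
Rearranging Manning's equation: n = (1.486/Q) A R^(2/3) S^(1/2) = (1.486/2400) × 112.7 × 3.753^(2/3) × √0.0069 = 0.014.

n = 0.014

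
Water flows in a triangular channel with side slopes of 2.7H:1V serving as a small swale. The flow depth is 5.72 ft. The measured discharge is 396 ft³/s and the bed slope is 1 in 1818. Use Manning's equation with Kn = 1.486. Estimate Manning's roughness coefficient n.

For a triangular section with side slope z = 2.7: A = zy² = 2.7×5.72² = 88.34 ft²; P = 2y√(1+z²) = 2×5.72×2.879 = 32.94 ft.
Hydraulic radius R = A/P = 88.34/32.94 = 2.682 ft.
Rearranging Manning's equation: n = (1.486/Q) A R^(2/3) S^(1/2) = (1.486/396) × 88.34 × 2.682^(2/3) × √0.0005501 = 0.015.

n = 0.015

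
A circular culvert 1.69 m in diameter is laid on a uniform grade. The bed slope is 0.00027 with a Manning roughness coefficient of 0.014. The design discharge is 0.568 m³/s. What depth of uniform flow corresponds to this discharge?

y_n = 0.726 m

Manning's equation rearranged: A R^(2/3) = nQ / (1·√S) = 0.014 × 0.568 / (√0.00027) = 0.4839.
At y = 0.598 m: A R^(2/3) = 0.339 — too small.
At y = 0.833 m: A R^(2/3) = 0.6163 — too large.
At y = 0.726 m: A R^(2/3) = 0.4844 — matches.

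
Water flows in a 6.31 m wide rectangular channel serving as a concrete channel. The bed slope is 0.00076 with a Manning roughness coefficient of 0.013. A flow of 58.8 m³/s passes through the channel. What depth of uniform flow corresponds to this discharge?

y_n = 3.22 m

Manning's equation rearranged: A R^(2/3) = nQ / (1·√S) = 0.013 × 58.8 / (√0.00076) = 27.73.
Try y = 2.49 m: A R^(2/3) = 19.58 — short.
Try y = 3.22 m: A R^(2/3) = 27.72 — ≈ 27.73.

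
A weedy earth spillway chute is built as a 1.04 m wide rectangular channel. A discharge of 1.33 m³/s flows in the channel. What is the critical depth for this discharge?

For a rectangular channel, critical depth y_c = (q²/g)^(1/3) where q = Q/b = 1.33/1.04 = 1.279 m²/s.
So y_c = (1.279²/9.81)^(1/3) = 0.55 m.

y_c = 0.55 m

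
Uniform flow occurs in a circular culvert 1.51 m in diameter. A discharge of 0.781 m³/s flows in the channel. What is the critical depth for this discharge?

y_c = 0.445 m

At critical depth, Q² T / (g A³) = 1, i.e. A³/T = Q²/g = 0.781²/9.81 = 0.06218.
Trying y = 0.491 m: A³/T = 0.09105 — high.
Trying y = 0.384 m: A³/T = 0.03507 — low.
Trying y = 0.445 m: A³/T = 0.06221 — close enough.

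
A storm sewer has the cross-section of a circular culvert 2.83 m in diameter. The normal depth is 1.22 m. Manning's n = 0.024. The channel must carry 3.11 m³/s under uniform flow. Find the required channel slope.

For a circular section of diameter D = 2.83 m at depth y = 1.22 m, the central angle is θ = 2 arccos(1 − 2y/D) = 2.865 rad. Then A = (D²/8)(θ − sin θ) = 2.595 m² and P = Dθ/2 = 4.054 m.
Hydraulic radius R = A/P = 2.595/4.054 = 0.6401 m.
From Manning's equation, S = [nQ / (1 A R^(2/3))]² = [0.024 × 3.11 / (1 × 2.595 × 0.6401^(2/3))]² = 0.0015.

S = 0.0015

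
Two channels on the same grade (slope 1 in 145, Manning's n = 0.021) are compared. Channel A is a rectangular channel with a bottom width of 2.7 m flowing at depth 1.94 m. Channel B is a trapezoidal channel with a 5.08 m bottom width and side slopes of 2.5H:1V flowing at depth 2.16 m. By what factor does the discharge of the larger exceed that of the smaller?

6.16

Channel A: Flow area A = b·y = 2.7 × 1.94 = 5.238 m². Wetted perimeter P = b + 2y = 2.7 + 2×1.94 = 6.58 m. Hydraulic radius R = A/P = 5.238/6.58 = 0.796 m. Q_A = (1/0.021)·5.238·0.796^(2/3)·√0.006897 = 17.79 m³/s.
Channel B: With bottom width b = 5.08 m and side slope z = 2.5: A = (b + zy)y = (5.08 + 2.5×2.16)×2.16 = 22.64 m²; P = b + 2y√(1+z²) = 5.08 + 2×2.16×2.693 = 16.71 m. Hydraulic radius R = A/P = 22.64/16.71 = 1.355 m. Q_B = (1/0.021)·22.64·1.355^(2/3)·√0.006897 = 109.6 m³/s.
The larger discharge is 109.6 m³/s and the smaller is 17.79 m³/s; the ratio is 6.16.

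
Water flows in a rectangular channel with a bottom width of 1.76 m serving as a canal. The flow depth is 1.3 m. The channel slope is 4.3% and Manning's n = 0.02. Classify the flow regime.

Flow area A = b·y = 1.76 × 1.3 = 2.288 m². Wetted perimeter P = b + 2y = 1.76 + 2×1.3 = 4.36 m.
Hydraulic radius R = A/P = 2.288/4.36 = 0.5248 m.
V = (1/n) R^(2/3) √S = (1/0.02) × 0.5248^(2/3) × √0.043 = 6.746 m/s. Hydraulic depth D_h = A/T = 2.288/1.76 = 1.3 m.
Froude number Fr = V/√(g·D_h) = 6.746/√(9.81×1.3) = 1.89, which is greater than 1, so the flow is supercritical.

supercritical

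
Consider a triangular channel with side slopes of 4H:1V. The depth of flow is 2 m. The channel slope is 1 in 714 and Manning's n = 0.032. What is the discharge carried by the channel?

For a triangular section with side slope z = 4: A = zy² = 4×2² = 16 m²; P = 2y√(1+z²) = 2×2×4.123 = 16.49 m.
Hydraulic radius R = A/P = 16/16.49 = 0.9701 m.
Manning's equation: Q = (1/n) A R^(2/3) S^(1/2) = (1/0.032) × 16 × 0.9701^(2/3) × 0.001401^(1/2) = 18.3 m³/s.

Q = 18.3 m³/s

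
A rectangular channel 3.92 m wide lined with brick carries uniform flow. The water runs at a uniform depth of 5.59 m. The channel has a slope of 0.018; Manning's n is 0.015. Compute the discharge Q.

Flow area A = b·y = 3.92 × 5.59 = 21.91 m². Wetted perimeter P = b + 2y = 3.92 + 2×5.59 = 15.1 m.
Hydraulic radius R = A/P = 21.91/15.1 = 1.451 m.
Manning's equation: Q = (1/n) A R^(2/3) S^(1/2) = (1/0.015) × 21.91 × 1.451^(2/3) × 0.018^(1/2) = 251 m³/s.

Q = 251 m³/s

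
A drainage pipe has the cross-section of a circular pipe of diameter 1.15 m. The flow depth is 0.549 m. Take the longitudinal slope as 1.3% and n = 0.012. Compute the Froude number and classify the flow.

supercritical

For a circular section of diameter D = 1.15 m at depth y = 0.549 m, the central angle is θ = 2 arccos(1 − 2y/D) = 3.051 rad. Then A = (D²/8)(θ − sin θ) = 0.4895 m² and P = Dθ/2 = 1.754 m.
Hydraulic radius R = A/P = 0.4895/1.754 = 0.279 m.
V = (1/n) R^(2/3) √S = (1/0.012) × 0.279^(2/3) × √0.013 = 4.057 m/s. Hydraulic depth D_h = A/T = 0.4895/1.149 = 0.426 m.
Froude number Fr = V/√(g·D_h) = 4.057/√(9.81×0.426) = 1.98, which is greater than 1, so the flow is supercritical.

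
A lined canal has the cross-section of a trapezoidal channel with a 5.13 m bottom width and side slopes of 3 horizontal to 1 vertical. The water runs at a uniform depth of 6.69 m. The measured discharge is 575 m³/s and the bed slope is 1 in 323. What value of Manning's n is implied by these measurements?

With bottom width b = 5.13 m and side slope z = 3: A = (b + zy)y = (5.13 + 3×6.69)×6.69 = 168.6 m²; P = b + 2y√(1+z²) = 5.13 + 2×6.69×3.162 = 47.44 m.
Hydraulic radius R = A/P = 168.6/47.44 = 3.554 m.
Rearranging Manning's equation: n = (1/Q) A R^(2/3) S^(1/2) = (1/575) × 168.6 × 3.554^(2/3) × √0.003096 = 0.038.

n = 0.038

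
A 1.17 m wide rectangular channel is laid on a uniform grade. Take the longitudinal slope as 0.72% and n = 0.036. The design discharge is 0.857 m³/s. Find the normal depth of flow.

y_n = 0.674 m

Manning's equation rearranged: A R^(2/3) = nQ / (1·√S) = 0.036 × 0.857 / (√0.0072) = 0.3636.
Trying y = 0.489 m: A R^(2/3) = 0.2368 — low.
Trying y = 0.818 m: A R^(2/3) = 0.4672 — high.
Trying y = 0.674 m: A R^(2/3) = 0.3637 — close enough.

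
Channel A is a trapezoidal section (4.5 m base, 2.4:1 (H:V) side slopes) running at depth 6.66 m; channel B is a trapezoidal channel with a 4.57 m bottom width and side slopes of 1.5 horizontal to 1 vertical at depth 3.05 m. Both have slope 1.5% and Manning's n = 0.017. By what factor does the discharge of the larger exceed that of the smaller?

7.62

Channel A: With bottom width b = 4.5 m and side slope z = 2.4: A = (b + zy)y = (4.5 + 2.4×6.66)×6.66 = 136.4 m²; P = b + 2y√(1+z²) = 4.5 + 2×6.66×2.6 = 39.13 m. Hydraulic radius R = A/P = 136.4/39.13 = 3.486 m. Q_A = (1/0.017)·136.4·3.486^(2/3)·√0.015 = 2260 m³/s.
Channel B: With bottom width b = 4.57 m and side slope z = 1.5: A = (b + zy)y = (4.57 + 1.5×3.05)×3.05 = 27.89 m²; P = b + 2y√(1+z²) = 4.57 + 2×3.05×1.803 = 15.57 m. Hydraulic radius R = A/P = 27.89/15.57 = 1.792 m. Q_B = (1/0.017)·27.89·1.792^(2/3)·√0.015 = 296.4 m³/s.
The larger discharge is 2260 m³/s and the smaller is 296.4 m³/s; the ratio is 7.62.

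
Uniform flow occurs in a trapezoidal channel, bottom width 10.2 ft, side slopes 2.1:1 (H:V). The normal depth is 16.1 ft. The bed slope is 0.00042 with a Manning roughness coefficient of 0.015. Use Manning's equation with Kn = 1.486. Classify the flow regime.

With bottom width b = 10.2 ft and side slope z = 2.1: A = (b + zy)y = (10.2 + 2.1×16.1)×16.1 = 708.6 ft²; P = b + 2y√(1+z²) = 10.2 + 2×16.1×2.326 = 85.1 ft.
Hydraulic radius R = A/P = 708.6/85.1 = 8.327 ft.
V = (1.486/n) R^(2/3) √S = (1.486/0.015) × 8.327^(2/3) × √0.00042 = 8.341 ft/s. Hydraulic depth D_h = A/T = 708.6/77.82 = 9.105 ft.
Froude number Fr = V/√(g·D_h) = 8.341/√(32.2×9.105) = 0.487, which is less than 1, so the flow is subcritical.

subcritical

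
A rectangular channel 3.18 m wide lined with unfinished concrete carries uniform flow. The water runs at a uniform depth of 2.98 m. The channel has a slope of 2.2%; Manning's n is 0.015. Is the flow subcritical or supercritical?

Flow area A = b·y = 3.18 × 2.98 = 9.476 m². Wetted perimeter P = b + 2y = 3.18 + 2×2.98 = 9.14 m.
Hydraulic radius R = A/P = 9.476/9.14 = 1.037 m.
V = (1/n) R^(2/3) √S = (1/0.015) × 1.037^(2/3) × √0.022 = 10.13 m/s. Hydraulic depth D_h = A/T = 9.476/3.18 = 2.98 m.
Froude number Fr = V/√(g·D_h) = 10.13/√(9.81×2.98) = 1.87, which is greater than 1, so the flow is supercritical.

supercritical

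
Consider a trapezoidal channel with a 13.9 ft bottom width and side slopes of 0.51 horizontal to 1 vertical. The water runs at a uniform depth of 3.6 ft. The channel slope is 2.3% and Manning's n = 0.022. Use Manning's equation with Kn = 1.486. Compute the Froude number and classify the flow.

With bottom width b = 13.9 ft and side slope z = 0.51: A = (b + zy)y = (13.9 + 0.51×3.6)×3.6 = 56.65 ft²; P = b + 2y√(1+z²) = 13.9 + 2×3.6×1.123 = 21.98 ft.
Hydraulic radius R = A/P = 56.65/21.98 = 2.577 ft.
V = (1.486/n) R^(2/3) √S = (1.486/0.022) × 2.577^(2/3) × √0.023 = 19.25 ft/s. Hydraulic depth D_h = A/T = 56.65/17.57 = 3.224 ft.
Froude number Fr = V/√(g·D_h) = 19.25/√(32.2×3.224) = 1.89, which is greater than 1, so the flow is supercritical.

supercritical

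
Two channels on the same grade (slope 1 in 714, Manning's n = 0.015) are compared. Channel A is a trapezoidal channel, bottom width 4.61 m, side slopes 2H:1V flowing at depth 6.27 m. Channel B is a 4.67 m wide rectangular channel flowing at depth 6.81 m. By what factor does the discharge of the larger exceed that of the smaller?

Channel A: With bottom width b = 4.61 m and side slope z = 2: A = (b + zy)y = (4.61 + 2×6.27)×6.27 = 107.5 m²; P = b + 2y√(1+z²) = 4.61 + 2×6.27×2.236 = 32.65 m. Hydraulic radius R = A/P = 107.5/32.65 = 3.293 m. Q_A = (1/0.015)·107.5·3.293^(2/3)·√0.001401 = 593.9 m³/s.
Channel B: Flow area A = b·y = 4.67 × 6.81 = 31.8 m². Wetted perimeter P = b + 2y = 4.67 + 2×6.81 = 18.29 m. Hydraulic radius R = A/P = 31.8/18.29 = 1.739 m. Q_B = (1/0.015)·31.8·1.739^(2/3)·√0.001401 = 114.7 m³/s.
The larger discharge is 593.9 m³/s and the smaller is 114.7 m³/s; the ratio is 5.18.

5.18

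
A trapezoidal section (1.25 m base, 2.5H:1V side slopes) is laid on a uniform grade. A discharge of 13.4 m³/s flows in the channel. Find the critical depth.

y_c = 1.2 m

At critical depth, Q² T / (g A³) = 1, i.e. A³/T = Q²/g = 13.4²/9.81 = 18.3.
Try y = 1.36 m: A³/T = 31.42 — over.
Try y = 0.979 m: A³/T = 7.719 — short.
Try y = 1.2 m: A³/T = 18.3 — matches.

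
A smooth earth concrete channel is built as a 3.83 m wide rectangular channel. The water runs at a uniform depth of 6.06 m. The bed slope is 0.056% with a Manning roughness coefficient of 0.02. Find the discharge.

Q = 35.3 m³/s

Flow area A = b·y = 3.83 × 6.06 = 23.21 m². Wetted perimeter P = b + 2y = 3.83 + 2×6.06 = 15.95 m.
Hydraulic radius R = A/P = 23.21/15.95 = 1.455 m.
Manning's equation: Q = (1/n) A R^(2/3) S^(1/2) = (1/0.02) × 23.21 × 1.455^(2/3) × 0.00056^(1/2) = 35.3 m³/s.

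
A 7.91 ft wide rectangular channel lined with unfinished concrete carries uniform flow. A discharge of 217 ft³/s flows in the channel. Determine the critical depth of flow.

For a rectangular channel, critical depth y_c = (q²/g)^(1/3) where q = Q/b = 217/7.91 = 27.43 ft²/s.
So y_c = (27.43²/32.2)^(1/3) = 2.86 ft.

y_c = 2.86 ft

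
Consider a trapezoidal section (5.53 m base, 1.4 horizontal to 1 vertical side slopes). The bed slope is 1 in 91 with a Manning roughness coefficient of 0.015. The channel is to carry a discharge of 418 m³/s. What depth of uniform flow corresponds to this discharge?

y_n = 3.51 m

Manning's equation rearranged: A R^(2/3) = nQ / (1·√S) = 0.015 × 418 / (√0.01099) = 59.81.
Try y = 2.9 m: A R^(2/3) = 41.05 — too small.
Try y = 3.51 m: A R^(2/3) = 59.77 — ≈ 59.81.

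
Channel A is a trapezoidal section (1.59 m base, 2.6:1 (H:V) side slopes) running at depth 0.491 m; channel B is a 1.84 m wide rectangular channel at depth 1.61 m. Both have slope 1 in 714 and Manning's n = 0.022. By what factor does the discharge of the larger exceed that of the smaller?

3.11

Channel A: With bottom width b = 1.59 m and side slope z = 2.6: A = (b + zy)y = (1.59 + 2.6×0.491)×0.491 = 1.408 m²; P = b + 2y√(1+z²) = 1.59 + 2×0.491×2.786 = 4.326 m. Hydraulic radius R = A/P = 1.408/4.326 = 0.3254 m. Q_A = (1/0.022)·1.408·0.3254^(2/3)·√0.001401 = 1.133 m³/s.
Channel B: Flow area A = b·y = 1.84 × 1.61 = 2.962 m². Wetted perimeter P = b + 2y = 1.84 + 2×1.61 = 5.06 m. Hydraulic radius R = A/P = 2.962/5.06 = 0.5855 m. Q_B = (1/0.022)·2.962·0.5855^(2/3)·√0.001401 = 3.527 m³/s.
The larger discharge is 3.527 m³/s and the smaller is 1.133 m³/s; the ratio is 3.11.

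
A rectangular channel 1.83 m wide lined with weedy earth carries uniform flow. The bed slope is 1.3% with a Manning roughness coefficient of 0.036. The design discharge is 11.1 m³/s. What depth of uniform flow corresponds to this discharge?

y_n = 2.5 m

Manning's equation rearranged: A R^(2/3) = nQ / (1·√S) = 0.036 × 11.1 / (√0.013) = 3.505.
At y = 3.19 m: A R^(2/3) = 4.651 — high.
At y = 2.5 m: A R^(2/3) = 3.502 — ≈ 3.505.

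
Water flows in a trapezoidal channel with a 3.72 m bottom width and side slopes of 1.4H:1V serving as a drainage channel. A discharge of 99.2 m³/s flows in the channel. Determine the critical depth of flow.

At critical depth, Q² T / (g A³) = 1, i.e. A³/T = Q²/g = 99.2²/9.81 = 1003.
Try y = 3.48 m: A³/T = 1985 — over.
Try y = 2.49 m: A³/T = 540.3 — short.
Try y = 2.93 m: A³/T = 1010 — matches.

y_c = 2.93 m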